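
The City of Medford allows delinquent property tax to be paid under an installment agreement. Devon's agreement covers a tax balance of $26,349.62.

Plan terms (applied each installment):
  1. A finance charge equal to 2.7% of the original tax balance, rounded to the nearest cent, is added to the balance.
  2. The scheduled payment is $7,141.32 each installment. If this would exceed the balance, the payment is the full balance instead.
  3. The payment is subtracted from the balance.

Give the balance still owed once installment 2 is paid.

$13,489.86

# | Opening | Interest | Payment | End bal
1 | $26,349.62 | $711.44 | $7,141.32 | $19,919.74
2 | $19,919.74 | $711.44 | $7,141.32 | $13,489.86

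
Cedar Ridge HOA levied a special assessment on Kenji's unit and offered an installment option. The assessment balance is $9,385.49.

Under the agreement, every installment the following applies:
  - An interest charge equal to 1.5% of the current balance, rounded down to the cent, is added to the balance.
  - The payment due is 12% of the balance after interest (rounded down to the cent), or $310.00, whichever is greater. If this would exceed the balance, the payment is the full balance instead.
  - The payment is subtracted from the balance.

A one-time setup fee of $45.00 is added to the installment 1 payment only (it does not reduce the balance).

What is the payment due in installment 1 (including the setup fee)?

# | Opening | Interest | Payment | Fee | End bal
1 | $9,385.49 | $140.78 | $1,143.15 | $45.00 | $8,383.12

$1,188.15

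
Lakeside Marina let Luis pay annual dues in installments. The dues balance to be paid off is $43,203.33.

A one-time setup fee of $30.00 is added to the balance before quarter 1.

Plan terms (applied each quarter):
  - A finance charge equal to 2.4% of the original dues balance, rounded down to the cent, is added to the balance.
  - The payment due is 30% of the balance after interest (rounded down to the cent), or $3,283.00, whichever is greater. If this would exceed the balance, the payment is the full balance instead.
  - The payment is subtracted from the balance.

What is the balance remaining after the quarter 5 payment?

Quarter 1: opening $43,233.33; interest $1,036.87 → $44,270.20; payment $13,281.06; balance $30,989.14
Quarter 2: opening $30,989.14; interest $1,036.87 → $32,026.01; payment $9,607.80; balance $22,418.21
Quarter 3: opening $22,418.21; interest $1,036.87 → $23,455.08; payment $7,036.52; balance $16,418.56
Quarter 4: opening $16,418.56; interest $1,036.87 → $17,455.43; payment $5,236.62; balance $12,218.81
Quarter 5: opening $12,218.81; interest $1,036.87 → $13,255.68; payment $3,976.70; balance $9,278.98

$9,278.98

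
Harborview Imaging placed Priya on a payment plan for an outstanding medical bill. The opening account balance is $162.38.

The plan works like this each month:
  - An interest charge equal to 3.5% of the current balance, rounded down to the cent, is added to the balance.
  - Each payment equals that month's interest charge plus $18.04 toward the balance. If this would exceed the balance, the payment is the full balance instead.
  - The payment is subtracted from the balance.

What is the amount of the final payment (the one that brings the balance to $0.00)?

$0.02

Month 1: opening $162.38; interest $5.68 → $168.06; payment $23.72; balance $144.34
Month 2: opening $144.34; interest $5.05 → $149.39; payment $23.09; balance $126.30
Month 3: opening $126.30; interest $4.42 → $130.72; payment $22.46; balance $108.26
Month 4: opening $108.26; interest $3.78 → $112.04; payment $21.82; balance $90.22
Month 5: opening $90.22; interest $3.15 → $93.37; payment $21.19; balance $72.18
Month 6: opening $72.18; interest $2.52 → $74.70; payment $20.56; balance $54.14
Month 7: opening $54.14; interest $1.89 → $56.03; payment $19.93; balance $36.10
Month 8: opening $36.10; interest $1.26 → $37.36; payment $19.30; balance $18.06
Month 9: opening $18.06; interest $0.63 → $18.69; payment $18.67; balance $0.02
Month 10: opening $0.02; interest $0.00 → $0.02; payment $0.02; balance $0.00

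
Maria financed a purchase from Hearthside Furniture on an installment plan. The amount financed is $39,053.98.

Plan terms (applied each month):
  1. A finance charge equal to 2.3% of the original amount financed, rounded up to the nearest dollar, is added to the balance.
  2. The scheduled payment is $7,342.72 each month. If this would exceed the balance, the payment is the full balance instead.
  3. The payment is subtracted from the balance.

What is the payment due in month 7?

# | Opening | Interest | Payment | End bal
1 | $39,053.98 | $899.00 | $7,342.72 | $32,610.26
2 | $32,610.26 | $899.00 | $7,342.72 | $26,166.54
3 | $26,166.54 | $899.00 | $7,342.72 | $19,722.82
4 | $19,722.82 | $899.00 | $7,342.72 | $13,279.10
5 | $13,279.10 | $899.00 | $7,342.72 | $6,835.38
6 | $6,835.38 | $899.00 | $7,342.72 | $391.66
7 | $391.66 | $899.00 | $1,290.66 | $0.00

$1,290.66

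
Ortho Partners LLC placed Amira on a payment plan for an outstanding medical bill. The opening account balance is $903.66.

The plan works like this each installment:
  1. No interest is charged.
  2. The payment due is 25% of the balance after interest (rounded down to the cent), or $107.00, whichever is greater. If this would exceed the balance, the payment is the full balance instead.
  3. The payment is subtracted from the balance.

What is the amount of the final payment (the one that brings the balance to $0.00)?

$60.24

Installment 1: opening $903.66; payment $225.91; balance $677.75
Installment 2: opening $677.75; payment $169.43; balance $508.32
Installment 3: opening $508.32; payment $127.08; balance $381.24
Installment 4: opening $381.24; payment $107.00; balance $274.24
Installment 5: opening $274.24; payment $107.00; balance $167.24
Installment 6: opening $167.24; payment $107.00; balance $60.24
Installment 7: opening $60.24; payment $60.24; balance $0.00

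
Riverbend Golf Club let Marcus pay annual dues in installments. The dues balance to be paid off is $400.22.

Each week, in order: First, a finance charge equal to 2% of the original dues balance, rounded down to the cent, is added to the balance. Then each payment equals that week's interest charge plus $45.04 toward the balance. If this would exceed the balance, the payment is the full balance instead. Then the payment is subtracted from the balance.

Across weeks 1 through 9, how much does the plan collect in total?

$472.22

# | Opening | Interest | Payment | End bal
1 | $400.22 | $8.00 | $53.04 | $355.18
2 | $355.18 | $8.00 | $53.04 | $310.14
3 | $310.14 | $8.00 | $53.04 | $265.10
4 | $265.10 | $8.00 | $53.04 | $220.06
5 | $220.06 | $8.00 | $53.04 | $175.02
6 | $175.02 | $8.00 | $53.04 | $129.98
7 | $129.98 | $8.00 | $53.04 | $84.94
8 | $84.94 | $8.00 | $53.04 | $39.90
9 | $39.90 | $8.00 | $47.90 | $0.00
Total paid: $472.22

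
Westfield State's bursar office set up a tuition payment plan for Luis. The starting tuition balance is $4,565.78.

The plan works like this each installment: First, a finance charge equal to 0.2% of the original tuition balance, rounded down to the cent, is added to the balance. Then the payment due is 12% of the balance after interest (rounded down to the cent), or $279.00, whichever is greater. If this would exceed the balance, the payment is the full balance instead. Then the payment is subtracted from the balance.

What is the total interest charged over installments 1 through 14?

$127.82

Installment 1: opening $4,565.78; interest $9.13 → $4,574.91; payment $548.98; balance $4,025.93
Installment 2: opening $4,025.93; interest $9.13 → $4,035.06; payment $484.20; balance $3,550.86
Installment 3: opening $3,550.86; interest $9.13 → $3,559.99; payment $427.19; balance $3,132.80
Installment 4: opening $3,132.80; interest $9.13 → $3,141.93; payment $377.03; balance $2,764.90
Installment 5: opening $2,764.90; interest $9.13 → $2,774.03; payment $332.88; balance $2,441.15
Installment 6: opening $2,441.15; interest $9.13 → $2,450.28; payment $294.03; balance $2,156.25
Installment 7: opening $2,156.25; interest $9.13 → $2,165.38; payment $279.00; balance $1,886.38
Installment 8: opening $1,886.38; interest $9.13 → $1,895.51; payment $279.00; balance $1,616.51
Installment 9: opening $1,616.51; interest $9.13 → $1,625.64; payment $279.00; balance $1,346.64
Installment 10: opening $1,346.64; interest $9.13 → $1,355.77; payment $279.00; balance $1,076.77
Installment 11: opening $1,076.77; interest $9.13 → $1,085.90; payment $279.00; balance $806.90
Installment 12: opening $806.90; interest $9.13 → $816.03; payment $279.00; balance $537.03
Installment 13: opening $537.03; interest $9.13 → $546.16; payment $279.00; balance $267.16
Installment 14: opening $267.16; interest $9.13 → $276.29; payment $276.29; balance $0.00
Total interest: $9.13 + $9.13 + $9.13 + $9.13 + $9.13 + $9.13 + $9.13 + $9.13 + $9.13 + $9.13 + $9.13 + $9.13 + $9.13 + $9.13 = $127.82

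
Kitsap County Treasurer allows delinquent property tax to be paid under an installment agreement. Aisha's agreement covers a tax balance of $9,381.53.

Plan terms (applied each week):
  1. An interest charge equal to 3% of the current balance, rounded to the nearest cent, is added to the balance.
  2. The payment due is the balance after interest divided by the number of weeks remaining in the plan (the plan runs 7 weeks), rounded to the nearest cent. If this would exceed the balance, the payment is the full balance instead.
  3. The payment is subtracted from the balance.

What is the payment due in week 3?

$1,464.49

Week 1: opening $9,381.53; interest $281.45 → $9,662.98; payment $1,380.43; balance $8,282.55
Week 2: opening $8,282.55; interest $248.48 → $8,531.03; payment $1,421.84; balance $7,109.19
Week 3: opening $7,109.19; interest $213.28 → $7,322.47; payment $1,464.49; balance $5,857.98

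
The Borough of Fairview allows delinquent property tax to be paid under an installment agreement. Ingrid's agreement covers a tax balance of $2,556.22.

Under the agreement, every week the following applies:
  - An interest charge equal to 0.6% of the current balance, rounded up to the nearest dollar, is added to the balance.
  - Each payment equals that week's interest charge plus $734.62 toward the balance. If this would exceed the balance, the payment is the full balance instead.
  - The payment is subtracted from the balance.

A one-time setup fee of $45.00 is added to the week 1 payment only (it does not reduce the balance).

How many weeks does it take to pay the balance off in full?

Week 1: opening $2,556.22; interest $16.00 → $2,572.22; payment $750.62 (+ $45.00 fee); balance $1,821.60
Week 2: opening $1,821.60; interest $11.00 → $1,832.60; payment $745.62; balance $1,086.98
Week 3: opening $1,086.98; interest $7.00 → $1,093.98; payment $741.62; balance $352.36
Week 4: opening $352.36; interest $3.00 → $355.36; payment $355.36; balance $0.00
Balance reaches $0.00 in week 4.

4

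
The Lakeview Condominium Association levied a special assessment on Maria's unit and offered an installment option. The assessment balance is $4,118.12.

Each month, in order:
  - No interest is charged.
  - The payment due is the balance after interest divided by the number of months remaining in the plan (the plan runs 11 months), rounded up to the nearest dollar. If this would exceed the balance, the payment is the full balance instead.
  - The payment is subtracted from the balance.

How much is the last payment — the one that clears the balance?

$373.12

# | Opening | Payment | End bal
1 | $4,118.12 | $375.00 | $3,743.12
2 | $3,743.12 | $375.00 | $3,368.12
3 | $3,368.12 | $375.00 | $2,993.12
4 | $2,993.12 | $375.00 | $2,618.12
5 | $2,618.12 | $375.00 | $2,243.12
6 | $2,243.12 | $374.00 | $1,869.12
7 | $1,869.12 | $374.00 | $1,495.12
8 | $1,495.12 | $374.00 | $1,121.12
9 | $1,121.12 | $374.00 | $747.12
10 | $747.12 | $374.00 | $373.12
11 | $373.12 | $373.12 | $0.00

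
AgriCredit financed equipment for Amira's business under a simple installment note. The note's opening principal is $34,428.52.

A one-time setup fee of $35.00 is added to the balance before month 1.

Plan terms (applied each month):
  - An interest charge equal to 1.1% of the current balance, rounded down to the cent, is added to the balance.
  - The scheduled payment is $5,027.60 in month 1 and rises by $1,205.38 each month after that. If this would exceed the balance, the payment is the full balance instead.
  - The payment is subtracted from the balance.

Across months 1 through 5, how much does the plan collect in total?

# | Opening | Interest | Payment | End bal
1 | $34,463.52 | $379.09 | $5,027.60 | $29,815.01
2 | $29,815.01 | $327.96 | $6,232.98 | $23,909.99
3 | $23,909.99 | $263.00 | $7,438.36 | $16,734.63
4 | $16,734.63 | $184.08 | $8,643.74 | $8,274.97
5 | $8,274.97 | $91.02 | $8,365.99 | $0.00
Total paid: $35,708.67

$35,708.67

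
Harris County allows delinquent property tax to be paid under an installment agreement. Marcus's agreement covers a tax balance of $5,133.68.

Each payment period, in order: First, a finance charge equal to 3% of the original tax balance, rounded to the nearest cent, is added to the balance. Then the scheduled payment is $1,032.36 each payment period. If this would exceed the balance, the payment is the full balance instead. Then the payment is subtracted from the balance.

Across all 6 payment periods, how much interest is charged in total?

$924.06

Payment period 1: $5,133.68 +$154.01 interest = $5,287.69; pay $1,032.36 → $4,255.33
Payment period 2: $4,255.33 +$154.01 interest = $4,409.34; pay $1,032.36 → $3,376.98
Payment period 3: $3,376.98 +$154.01 interest = $3,530.99; pay $1,032.36 → $2,498.63
Payment period 4: $2,498.63 +$154.01 interest = $2,652.64; pay $1,032.36 → $1,620.28
Payment period 5: $1,620.28 +$154.01 interest = $1,774.29; pay $1,032.36 → $741.93
Payment period 6: $741.93 +$154.01 interest = $895.94; pay $895.94 → $0.00
Total interest: $154.01 + $154.01 + $154.01 + $154.01 + $154.01 + $154.01 = $924.06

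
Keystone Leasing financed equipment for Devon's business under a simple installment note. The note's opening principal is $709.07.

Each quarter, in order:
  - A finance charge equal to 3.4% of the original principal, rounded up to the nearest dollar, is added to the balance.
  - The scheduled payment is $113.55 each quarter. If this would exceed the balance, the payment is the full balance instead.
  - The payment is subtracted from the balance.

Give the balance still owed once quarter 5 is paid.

$266.32

# | Opening | Interest | Payment | End bal
1 | $709.07 | $25.00 | $113.55 | $620.52
2 | $620.52 | $25.00 | $113.55 | $531.97
3 | $531.97 | $25.00 | $113.55 | $443.42
4 | $443.42 | $25.00 | $113.55 | $354.87
5 | $354.87 | $25.00 | $113.55 | $266.32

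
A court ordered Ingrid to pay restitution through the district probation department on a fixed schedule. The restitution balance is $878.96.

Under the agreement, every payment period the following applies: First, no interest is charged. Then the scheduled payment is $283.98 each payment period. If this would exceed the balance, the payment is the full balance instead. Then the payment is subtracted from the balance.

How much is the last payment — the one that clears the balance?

Payment period 1: opening $878.96; payment $283.98; balance $594.98
Payment period 2: opening $594.98; payment $283.98; balance $311.00
Payment period 3: opening $311.00; payment $283.98; balance $27.02
Payment period 4: opening $27.02; payment $27.02; balance $0.00

$27.02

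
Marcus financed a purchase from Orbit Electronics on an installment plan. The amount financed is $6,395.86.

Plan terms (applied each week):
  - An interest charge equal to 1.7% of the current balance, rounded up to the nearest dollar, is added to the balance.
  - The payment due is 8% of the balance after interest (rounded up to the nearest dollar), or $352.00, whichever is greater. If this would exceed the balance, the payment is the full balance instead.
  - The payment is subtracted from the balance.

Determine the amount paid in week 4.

$427.00

Week 1: opening $6,395.86; interest $109.00 → $6,504.86; payment $521.00; balance $5,983.86
Week 2: opening $5,983.86; interest $102.00 → $6,085.86; payment $487.00; balance $5,598.86
Week 3: opening $5,598.86; interest $96.00 → $5,694.86; payment $456.00; balance $5,238.86
Week 4: opening $5,238.86; interest $90.00 → $5,328.86; payment $427.00; balance $4,901.86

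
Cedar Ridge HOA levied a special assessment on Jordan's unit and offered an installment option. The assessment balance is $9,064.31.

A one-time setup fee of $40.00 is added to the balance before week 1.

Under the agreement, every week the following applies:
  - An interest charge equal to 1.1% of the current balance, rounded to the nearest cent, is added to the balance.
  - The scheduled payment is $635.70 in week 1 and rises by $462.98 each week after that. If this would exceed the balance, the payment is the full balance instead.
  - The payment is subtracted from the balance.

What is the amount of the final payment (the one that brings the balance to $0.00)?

Week 1: opening $9,104.31; interest $100.15 → $9,204.46; payment $635.70; balance $8,568.76
Week 2: opening $8,568.76; interest $94.26 → $8,663.02; payment $1,098.68; balance $7,564.34
Week 3: opening $7,564.34; interest $83.21 → $7,647.55; payment $1,561.66; balance $6,085.89
Week 4: opening $6,085.89; interest $66.94 → $6,152.83; payment $2,024.64; balance $4,128.19
Week 5: opening $4,128.19; interest $45.41 → $4,173.60; payment $2,487.62; balance $1,685.98
Week 6: opening $1,685.98; interest $18.55 → $1,704.53; payment $1,704.53; balance $0.00

$1,704.53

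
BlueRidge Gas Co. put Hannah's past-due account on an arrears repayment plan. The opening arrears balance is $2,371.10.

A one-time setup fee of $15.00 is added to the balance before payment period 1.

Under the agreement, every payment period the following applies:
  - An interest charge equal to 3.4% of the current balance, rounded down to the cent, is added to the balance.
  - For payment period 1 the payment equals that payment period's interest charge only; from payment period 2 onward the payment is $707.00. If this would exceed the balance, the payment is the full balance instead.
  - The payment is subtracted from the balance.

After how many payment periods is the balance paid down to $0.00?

5

# | Opening | Interest | Payment | End bal
1 | $2,386.10 | $81.12 | $81.12 | $2,386.10
2 | $2,386.10 | $81.12 | $707.00 | $1,760.22
3 | $1,760.22 | $59.84 | $707.00 | $1,113.06
4 | $1,113.06 | $37.84 | $707.00 | $443.90
5 | $443.90 | $15.09 | $458.99 | $0.00
Balance reaches $0.00 in payment period 5.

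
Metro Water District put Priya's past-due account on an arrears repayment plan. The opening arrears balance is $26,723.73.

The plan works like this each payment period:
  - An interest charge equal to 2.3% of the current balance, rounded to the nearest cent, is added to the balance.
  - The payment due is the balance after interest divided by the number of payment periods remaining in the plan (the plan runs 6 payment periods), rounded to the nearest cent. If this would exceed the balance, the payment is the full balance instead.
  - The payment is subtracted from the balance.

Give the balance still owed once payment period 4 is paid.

$9,756.15

Payment period 1: opening $26,723.73; interest $614.65 → $27,338.38; payment $4,556.40; balance $22,781.98
Payment period 2: opening $22,781.98; interest $523.99 → $23,305.97; payment $4,661.19; balance $18,644.78
Payment period 3: opening $18,644.78; interest $428.83 → $19,073.61; payment $4,768.40; balance $14,305.21
Payment period 4: opening $14,305.21; interest $329.02 → $14,634.23; payment $4,878.08; balance $9,756.15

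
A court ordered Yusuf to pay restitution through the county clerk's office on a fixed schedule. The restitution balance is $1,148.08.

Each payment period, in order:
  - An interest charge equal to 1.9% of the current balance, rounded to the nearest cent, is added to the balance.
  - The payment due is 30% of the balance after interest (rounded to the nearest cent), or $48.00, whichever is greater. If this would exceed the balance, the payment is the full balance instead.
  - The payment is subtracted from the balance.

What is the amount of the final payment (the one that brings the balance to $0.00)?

$13.50

# | Opening | Interest | Payment | End bal
1 | $1,148.08 | $21.81 | $350.97 | $818.92
2 | $818.92 | $15.56 | $250.34 | $584.14
3 | $584.14 | $11.10 | $178.57 | $416.67
4 | $416.67 | $7.92 | $127.38 | $297.21
5 | $297.21 | $5.65 | $90.86 | $212.00
6 | $212.00 | $4.03 | $64.81 | $151.22
7 | $151.22 | $2.87 | $48.00 | $106.09
8 | $106.09 | $2.02 | $48.00 | $60.11
9 | $60.11 | $1.14 | $48.00 | $13.25
10 | $13.25 | $0.25 | $13.50 | $0.00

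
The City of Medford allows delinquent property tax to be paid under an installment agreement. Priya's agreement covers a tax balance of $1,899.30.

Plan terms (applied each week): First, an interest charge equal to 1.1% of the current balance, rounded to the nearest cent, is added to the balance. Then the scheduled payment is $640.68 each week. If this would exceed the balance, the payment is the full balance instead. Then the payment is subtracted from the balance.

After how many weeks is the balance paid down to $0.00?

4

Week 1: opening $1,899.30; interest $20.89 → $1,920.19; payment $640.68; balance $1,279.51
Week 2: opening $1,279.51; interest $14.07 → $1,293.58; payment $640.68; balance $652.90
Week 3: opening $652.90; interest $7.18 → $660.08; payment $640.68; balance $19.40
Week 4: opening $19.40; interest $0.21 → $19.61; payment $19.61; balance $0.00
Balance reaches $0.00 in week 4.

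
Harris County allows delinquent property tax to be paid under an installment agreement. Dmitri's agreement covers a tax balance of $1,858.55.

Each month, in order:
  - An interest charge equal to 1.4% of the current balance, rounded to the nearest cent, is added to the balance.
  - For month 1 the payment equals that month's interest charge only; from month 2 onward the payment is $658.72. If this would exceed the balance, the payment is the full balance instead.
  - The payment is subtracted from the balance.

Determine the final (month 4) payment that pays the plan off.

Month 1: opening $1,858.55; interest $26.02 → $1,884.57; payment $26.02; balance $1,858.55
Month 2: opening $1,858.55; interest $26.02 → $1,884.57; payment $658.72; balance $1,225.85
Month 3: opening $1,225.85; interest $17.16 → $1,243.01; payment $658.72; balance $584.29
Month 4: opening $584.29; interest $8.18 → $592.47; payment $592.47; balance $0.00

$592.47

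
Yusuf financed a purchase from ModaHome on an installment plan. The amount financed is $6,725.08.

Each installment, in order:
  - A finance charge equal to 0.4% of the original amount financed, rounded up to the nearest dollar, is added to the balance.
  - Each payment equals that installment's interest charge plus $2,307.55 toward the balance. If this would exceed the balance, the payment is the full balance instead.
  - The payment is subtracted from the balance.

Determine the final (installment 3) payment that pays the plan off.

# | Opening | Interest | Payment | End bal
1 | $6,725.08 | $27.00 | $2,334.55 | $4,417.53
2 | $4,417.53 | $27.00 | $2,334.55 | $2,109.98
3 | $2,109.98 | $27.00 | $2,136.98 | $0.00

$2,136.98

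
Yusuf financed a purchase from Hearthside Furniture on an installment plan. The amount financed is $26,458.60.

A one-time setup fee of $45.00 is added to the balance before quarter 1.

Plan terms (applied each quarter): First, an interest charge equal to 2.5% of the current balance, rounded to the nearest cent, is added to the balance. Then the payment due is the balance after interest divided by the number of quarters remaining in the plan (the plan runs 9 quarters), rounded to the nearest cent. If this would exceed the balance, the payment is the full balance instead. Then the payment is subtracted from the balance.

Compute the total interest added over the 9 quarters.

Quarter 1: opening $26,503.60; interest $662.59 → $27,166.19; payment $3,018.47; balance $24,147.72
Quarter 2: opening $24,147.72; interest $603.69 → $24,751.41; payment $3,093.93; balance $21,657.48
Quarter 3: opening $21,657.48; interest $541.44 → $22,198.92; payment $3,171.27; balance $19,027.65
Quarter 4: opening $19,027.65; interest $475.69 → $19,503.34; payment $3,250.56; balance $16,252.78
Quarter 5: opening $16,252.78; interest $406.32 → $16,659.10; payment $3,331.82; balance $13,327.28
Quarter 6: opening $13,327.28; interest $333.18 → $13,660.46; payment $3,415.12; balance $10,245.34
Quarter 7: opening $10,245.34; interest $256.13 → $10,501.47; payment $3,500.49; balance $7,000.98
Quarter 8: opening $7,000.98; interest $175.02 → $7,176.00; payment $3,588.00; balance $3,588.00
Quarter 9: opening $3,588.00; interest $89.70 → $3,677.70; payment $3,677.70; balance $0.00
Total interest: $662.59 + $603.69 + $541.44 + $475.69 + $406.32 + $333.18 + $256.13 + $175.02 + $89.70 = $3,543.76

$3,543.76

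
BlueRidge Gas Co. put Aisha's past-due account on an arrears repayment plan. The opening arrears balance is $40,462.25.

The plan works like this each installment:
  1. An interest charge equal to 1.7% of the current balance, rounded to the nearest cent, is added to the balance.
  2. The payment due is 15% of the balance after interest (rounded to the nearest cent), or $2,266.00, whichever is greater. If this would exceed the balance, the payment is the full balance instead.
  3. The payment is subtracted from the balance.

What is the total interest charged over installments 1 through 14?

$4,239.82

Installment 1: $40,462.25 +$687.86 interest = $41,150.11; pay $6,172.52 → $34,977.59
Installment 2: $34,977.59 +$594.62 interest = $35,572.21; pay $5,335.83 → $30,236.38
Installment 3: $30,236.38 +$514.02 interest = $30,750.40; pay $4,612.56 → $26,137.84
Installment 4: $26,137.84 +$444.34 interest = $26,582.18; pay $3,987.33 → $22,594.85
Installment 5: $22,594.85 +$384.11 interest = $22,978.96; pay $3,446.84 → $19,532.12
Installment 6: $19,532.12 +$332.05 interest = $19,864.17; pay $2,979.63 → $16,884.54
Installment 7: $16,884.54 +$287.04 interest = $17,171.58; pay $2,575.74 → $14,595.84
Installment 8: $14,595.84 +$248.13 interest = $14,843.97; pay $2,266.00 → $12,577.97
Installment 9: $12,577.97 +$213.83 interest = $12,791.80; pay $2,266.00 → $10,525.80
Installment 10: $10,525.80 +$178.94 interest = $10,704.74; pay $2,266.00 → $8,438.74
Installment 11: $8,438.74 +$143.46 interest = $8,582.20; pay $2,266.00 → $6,316.20
Installment 12: $6,316.20 +$107.38 interest = $6,423.58; pay $2,266.00 → $4,157.58
Installment 13: $4,157.58 +$70.68 interest = $4,228.26; pay $2,266.00 → $1,962.26
Installment 14: $1,962.26 +$33.36 interest = $1,995.62; pay $1,995.62 → $0.00
Total interest: $687.86 + $594.62 + $514.02 + $444.34 + $384.11 + $332.05 + $287.04 + $248.13 + $213.83 + $178.94 + $143.46 + $107.38 + $70.68 + $33.36 = $4,239.82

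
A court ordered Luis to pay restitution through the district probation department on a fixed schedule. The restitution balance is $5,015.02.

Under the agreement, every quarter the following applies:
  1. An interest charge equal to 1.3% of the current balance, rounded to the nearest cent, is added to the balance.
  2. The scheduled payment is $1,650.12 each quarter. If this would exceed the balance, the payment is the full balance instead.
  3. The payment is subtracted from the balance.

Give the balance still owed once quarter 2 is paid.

# | Opening | Interest | Payment | End bal
1 | $5,015.02 | $65.20 | $1,650.12 | $3,430.10
2 | $3,430.10 | $44.59 | $1,650.12 | $1,824.57

$1,824.57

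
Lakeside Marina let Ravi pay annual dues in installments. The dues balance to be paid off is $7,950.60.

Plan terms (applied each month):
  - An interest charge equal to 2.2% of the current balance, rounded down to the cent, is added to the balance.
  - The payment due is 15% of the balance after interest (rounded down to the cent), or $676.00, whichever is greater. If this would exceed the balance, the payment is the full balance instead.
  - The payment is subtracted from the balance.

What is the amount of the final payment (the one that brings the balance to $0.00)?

Month 1: opening $7,950.60; interest $174.91 → $8,125.51; payment $1,218.82; balance $6,906.69
Month 2: opening $6,906.69; interest $151.94 → $7,058.63; payment $1,058.79; balance $5,999.84
Month 3: opening $5,999.84; interest $131.99 → $6,131.83; payment $919.77; balance $5,212.06
Month 4: opening $5,212.06; interest $114.66 → $5,326.72; payment $799.00; balance $4,527.72
Month 5: opening $4,527.72; interest $99.60 → $4,627.32; payment $694.09; balance $3,933.23
Month 6: opening $3,933.23; interest $86.53 → $4,019.76; payment $676.00; balance $3,343.76
Month 7: opening $3,343.76; interest $73.56 → $3,417.32; payment $676.00; balance $2,741.32
Month 8: opening $2,741.32; interest $60.30 → $2,801.62; payment $676.00; balance $2,125.62
Month 9: opening $2,125.62; interest $46.76 → $2,172.38; payment $676.00; balance $1,496.38
Month 10: opening $1,496.38; interest $32.92 → $1,529.30; payment $676.00; balance $853.30
Month 11: opening $853.30; interest $18.77 → $872.07; payment $676.00; balance $196.07
Month 12: opening $196.07; interest $4.31 → $200.38; payment $200.38; balance $0.00

$200.38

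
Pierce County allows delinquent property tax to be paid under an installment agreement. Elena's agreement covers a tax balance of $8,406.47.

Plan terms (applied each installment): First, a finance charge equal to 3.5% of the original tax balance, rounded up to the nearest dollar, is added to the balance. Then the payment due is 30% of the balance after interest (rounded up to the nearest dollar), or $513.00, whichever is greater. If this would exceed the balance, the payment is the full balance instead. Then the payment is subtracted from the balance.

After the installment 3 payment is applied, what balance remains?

$3,334.47

# | Opening | Interest | Payment | End bal
1 | $8,406.47 | $295.00 | $2,611.00 | $6,090.47
2 | $6,090.47 | $295.00 | $1,916.00 | $4,469.47
3 | $4,469.47 | $295.00 | $1,430.00 | $3,334.47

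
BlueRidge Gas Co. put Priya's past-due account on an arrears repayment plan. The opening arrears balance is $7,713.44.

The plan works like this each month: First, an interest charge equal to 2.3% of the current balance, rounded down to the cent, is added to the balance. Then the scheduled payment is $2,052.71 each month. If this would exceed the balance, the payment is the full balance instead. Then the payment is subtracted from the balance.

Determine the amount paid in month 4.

Month 1: opening $7,713.44; interest $177.40 → $7,890.84; payment $2,052.71; balance $5,838.13
Month 2: opening $5,838.13; interest $134.27 → $5,972.40; payment $2,052.71; balance $3,919.69
Month 3: opening $3,919.69; interest $90.15 → $4,009.84; payment $2,052.71; balance $1,957.13
Month 4: opening $1,957.13; interest $45.01 → $2,002.14; payment $2,002.14; balance $0.00

$2,002.14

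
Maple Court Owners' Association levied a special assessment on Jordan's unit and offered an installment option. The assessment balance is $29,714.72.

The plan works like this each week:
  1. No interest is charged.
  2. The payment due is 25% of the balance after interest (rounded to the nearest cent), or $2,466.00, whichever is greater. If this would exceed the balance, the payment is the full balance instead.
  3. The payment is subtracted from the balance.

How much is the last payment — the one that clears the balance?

Week 1: $29,714.72 − $7,428.68 → $22,286.04
Week 2: $22,286.04 − $5,571.51 → $16,714.53
Week 3: $16,714.53 − $4,178.63 → $12,535.90
Week 4: $12,535.90 − $3,133.98 → $9,401.92
Week 5: $9,401.92 − $2,466.00 → $6,935.92
Week 6: $6,935.92 − $2,466.00 → $4,469.92
Week 7: $4,469.92 − $2,466.00 → $2,003.92
Week 8: $2,003.92 − $2,003.92 → $0.00

$2,003.92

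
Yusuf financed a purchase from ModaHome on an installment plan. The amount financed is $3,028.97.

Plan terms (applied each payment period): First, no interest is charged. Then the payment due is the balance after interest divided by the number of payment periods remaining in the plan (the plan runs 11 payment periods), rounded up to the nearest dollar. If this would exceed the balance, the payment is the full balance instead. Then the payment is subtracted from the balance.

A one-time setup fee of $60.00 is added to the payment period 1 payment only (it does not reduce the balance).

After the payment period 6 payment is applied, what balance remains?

$1,374.97

# | Opening | Payment | Fee | End bal
1 | $3,028.97 | $276.00 | $60.00 | $2,752.97
2 | $2,752.97 | $276.00 | — | $2,476.97
3 | $2,476.97 | $276.00 | — | $2,200.97
4 | $2,200.97 | $276.00 | — | $1,924.97
5 | $1,924.97 | $275.00 | — | $1,649.97
6 | $1,649.97 | $275.00 | — | $1,374.97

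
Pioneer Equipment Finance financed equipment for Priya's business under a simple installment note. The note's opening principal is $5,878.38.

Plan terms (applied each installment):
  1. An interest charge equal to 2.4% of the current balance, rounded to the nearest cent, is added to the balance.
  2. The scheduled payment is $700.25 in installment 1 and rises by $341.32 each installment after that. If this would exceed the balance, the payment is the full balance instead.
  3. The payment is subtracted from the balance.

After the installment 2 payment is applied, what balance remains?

Installment 1: opening $5,878.38; interest $141.08 → $6,019.46; payment $700.25; balance $5,319.21
Installment 2: opening $5,319.21; interest $127.66 → $5,446.87; payment $1,041.57; balance $4,405.30

$4,405.30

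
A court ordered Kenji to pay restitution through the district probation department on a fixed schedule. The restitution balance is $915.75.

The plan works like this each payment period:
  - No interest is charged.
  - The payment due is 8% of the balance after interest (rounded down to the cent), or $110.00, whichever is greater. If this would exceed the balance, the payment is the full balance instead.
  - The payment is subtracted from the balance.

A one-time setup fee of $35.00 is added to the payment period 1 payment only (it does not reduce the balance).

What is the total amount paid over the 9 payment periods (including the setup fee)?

$950.75

Payment period 1: $915.75 − $110.00 (+ $35.00 fee) → $805.75
Payment period 2: $805.75 − $110.00 → $695.75
Payment period 3: $695.75 − $110.00 → $585.75
Payment period 4: $585.75 − $110.00 → $475.75
Payment period 5: $475.75 − $110.00 → $365.75
Payment period 6: $365.75 − $110.00 → $255.75
Payment period 7: $255.75 − $110.00 → $145.75
Payment period 8: $145.75 − $110.00 → $35.75
Payment period 9: $35.75 − $35.75 → $0.00
Total paid: $950.75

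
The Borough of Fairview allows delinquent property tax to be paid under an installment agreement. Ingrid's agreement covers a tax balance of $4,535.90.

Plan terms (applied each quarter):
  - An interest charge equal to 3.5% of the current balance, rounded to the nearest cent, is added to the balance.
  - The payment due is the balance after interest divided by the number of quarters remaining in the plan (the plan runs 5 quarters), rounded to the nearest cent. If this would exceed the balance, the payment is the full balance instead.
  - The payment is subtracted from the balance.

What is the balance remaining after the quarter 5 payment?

Quarter 1: $4,535.90 +$158.76 interest = $4,694.66; pay $938.93 → $3,755.73
Quarter 2: $3,755.73 +$131.45 interest = $3,887.18; pay $971.80 → $2,915.38
Quarter 3: $2,915.38 +$102.04 interest = $3,017.42; pay $1,005.81 → $2,011.61
Quarter 4: $2,011.61 +$70.41 interest = $2,082.02; pay $1,041.01 → $1,041.01
Quarter 5: $1,041.01 +$36.44 interest = $1,077.45; pay $1,077.45 → $0.00

$0.00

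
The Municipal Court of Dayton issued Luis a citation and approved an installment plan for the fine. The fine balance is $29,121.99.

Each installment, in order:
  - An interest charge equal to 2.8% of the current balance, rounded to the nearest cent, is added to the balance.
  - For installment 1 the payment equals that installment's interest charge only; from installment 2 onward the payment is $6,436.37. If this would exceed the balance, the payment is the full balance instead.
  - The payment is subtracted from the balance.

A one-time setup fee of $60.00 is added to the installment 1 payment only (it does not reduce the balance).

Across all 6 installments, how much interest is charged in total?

$3,273.95

Installment 1: $29,121.99 +$815.42 interest = $29,937.41; pay $815.42 (+ $60.00 fee) → $29,121.99
Installment 2: $29,121.99 +$815.42 interest = $29,937.41; pay $6,436.37 → $23,501.04
Installment 3: $23,501.04 +$658.03 interest = $24,159.07; pay $6,436.37 → $17,722.70
Installment 4: $17,722.70 +$496.24 interest = $18,218.94; pay $6,436.37 → $11,782.57
Installment 5: $11,782.57 +$329.91 interest = $12,112.48; pay $6,436.37 → $5,676.11
Installment 6: $5,676.11 +$158.93 interest = $5,835.04; pay $5,835.04 → $0.00
Total interest: $815.42 + $815.42 + $658.03 + $496.24 + $329.91 + $158.93 = $3,273.95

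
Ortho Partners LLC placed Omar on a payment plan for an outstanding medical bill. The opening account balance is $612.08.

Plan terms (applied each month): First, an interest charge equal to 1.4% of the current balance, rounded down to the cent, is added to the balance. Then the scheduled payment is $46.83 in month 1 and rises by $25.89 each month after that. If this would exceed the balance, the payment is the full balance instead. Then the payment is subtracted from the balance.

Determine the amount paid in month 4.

$124.50

Month 1: opening $612.08; interest $8.56 → $620.64; payment $46.83; balance $573.81
Month 2: opening $573.81; interest $8.03 → $581.84; payment $72.72; balance $509.12
Month 3: opening $509.12; interest $7.12 → $516.24; payment $98.61; balance $417.63
Month 4: opening $417.63; interest $5.84 → $423.47; payment $124.50; balance $298.97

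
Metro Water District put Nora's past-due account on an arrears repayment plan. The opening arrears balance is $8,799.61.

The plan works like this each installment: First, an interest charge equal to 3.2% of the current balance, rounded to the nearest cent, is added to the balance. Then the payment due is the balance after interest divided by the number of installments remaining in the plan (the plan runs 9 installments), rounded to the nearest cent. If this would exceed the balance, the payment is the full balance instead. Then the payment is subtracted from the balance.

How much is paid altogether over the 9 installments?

Installment 1: $8,799.61 +$281.59 interest = $9,081.20; pay $1,009.02 → $8,072.18
Installment 2: $8,072.18 +$258.31 interest = $8,330.49; pay $1,041.31 → $7,289.18
Installment 3: $7,289.18 +$233.25 interest = $7,522.43; pay $1,074.63 → $6,447.80
Installment 4: $6,447.80 +$206.33 interest = $6,654.13; pay $1,109.02 → $5,545.11
Installment 5: $5,545.11 +$177.44 interest = $5,722.55; pay $1,144.51 → $4,578.04
Installment 6: $4,578.04 +$146.50 interest = $4,724.54; pay $1,181.14 → $3,543.40
Installment 7: $3,543.40 +$113.39 interest = $3,656.79; pay $1,218.93 → $2,437.86
Installment 8: $2,437.86 +$78.01 interest = $2,515.87; pay $1,257.94 → $1,257.93
Installment 9: $1,257.93 +$40.25 interest = $1,298.18; pay $1,298.18 → $0.00
Total paid: $10,334.68

$10,334.68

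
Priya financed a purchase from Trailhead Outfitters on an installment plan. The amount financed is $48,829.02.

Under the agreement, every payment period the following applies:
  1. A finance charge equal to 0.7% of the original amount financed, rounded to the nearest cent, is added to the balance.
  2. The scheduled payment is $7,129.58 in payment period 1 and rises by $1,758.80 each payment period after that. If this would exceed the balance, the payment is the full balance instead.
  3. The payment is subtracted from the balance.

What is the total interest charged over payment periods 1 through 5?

Payment period 1: opening $48,829.02; interest $341.80 → $49,170.82; payment $7,129.58; balance $42,041.24
Payment period 2: opening $42,041.24; interest $341.80 → $42,383.04; payment $8,888.38; balance $33,494.66
Payment period 3: opening $33,494.66; interest $341.80 → $33,836.46; payment $10,647.18; balance $23,189.28
Payment period 4: opening $23,189.28; interest $341.80 → $23,531.08; payment $12,405.98; balance $11,125.10
Payment period 5: opening $11,125.10; interest $341.80 → $11,466.90; payment $11,466.90; balance $0.00
Total interest: $341.80 + $341.80 + $341.80 + $341.80 + $341.80 = $1,709.00

$1,709.00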